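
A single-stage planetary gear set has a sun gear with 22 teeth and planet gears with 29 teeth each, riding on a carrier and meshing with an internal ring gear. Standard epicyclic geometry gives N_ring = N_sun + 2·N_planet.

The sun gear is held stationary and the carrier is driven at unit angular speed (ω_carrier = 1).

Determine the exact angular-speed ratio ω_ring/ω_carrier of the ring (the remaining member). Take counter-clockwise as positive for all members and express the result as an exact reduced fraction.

N_ring = 22 + 2·29 = 80
22(ω_s−ω_c) = −80(ω_r−ω_c),  ω_s=0, ω_c=1
ω_r = 1 − (22/80)(0−1) = 51/40
ω_r/ω_c = 51/40

51/40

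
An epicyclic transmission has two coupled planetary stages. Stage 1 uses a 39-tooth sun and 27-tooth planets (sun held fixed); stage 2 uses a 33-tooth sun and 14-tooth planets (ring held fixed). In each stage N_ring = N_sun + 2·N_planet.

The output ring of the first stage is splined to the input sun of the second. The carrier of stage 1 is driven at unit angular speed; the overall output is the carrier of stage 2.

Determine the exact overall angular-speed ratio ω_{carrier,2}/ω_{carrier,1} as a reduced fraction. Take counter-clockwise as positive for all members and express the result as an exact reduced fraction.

Stage 1: N_ring = 39 + 2·27 = 93
Stage 1: 39(ω_s−ω_c) = −93(ω_r−ω_c),  ω_s=0, ω_c=1
Stage 1: ω_r = 1 − (39/93)(0−1) = 44/31
  ⇒ ω_r¹/ω_c¹ = 44/31
Stage 2: N_ring = 33 + 2·14 = 61
Stage 2: 33(ω_s−ω_c) = −61(ω_r−ω_c),  ω_r=0, ω_s=1
Stage 2: 33(1−ω_c) = −61(0−ω_c)  ⇒  94ω_c = 33  ⇒  ω_c = 33/94
  ⇒ ω_c²/ω_s² = 33/94
Coupling ω_s² = ω_r¹ ⇒ overall = 44/31 × 33/94 = 726/1457

726/1457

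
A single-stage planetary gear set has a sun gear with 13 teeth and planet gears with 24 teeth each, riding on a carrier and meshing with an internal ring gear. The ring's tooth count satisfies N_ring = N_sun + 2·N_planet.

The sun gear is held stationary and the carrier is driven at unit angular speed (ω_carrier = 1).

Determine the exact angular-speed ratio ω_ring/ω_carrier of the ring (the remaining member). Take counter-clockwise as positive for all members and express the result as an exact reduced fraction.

74/61

N_ring = 13 + 2·24 = 61
13(ω_s−ω_c) = −61(ω_r−ω_c),  ω_s=0, ω_c=1
ω_r = 1 − (13/61)(0−1) = 74/61
ω_r/ω_c = 74/61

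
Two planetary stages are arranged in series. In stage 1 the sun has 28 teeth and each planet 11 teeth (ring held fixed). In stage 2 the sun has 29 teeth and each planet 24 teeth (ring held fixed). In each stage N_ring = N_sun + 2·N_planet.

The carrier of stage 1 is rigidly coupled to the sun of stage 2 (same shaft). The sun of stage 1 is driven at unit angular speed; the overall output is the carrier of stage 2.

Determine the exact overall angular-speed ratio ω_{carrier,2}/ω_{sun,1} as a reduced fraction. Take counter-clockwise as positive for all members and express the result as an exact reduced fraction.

Stage 1: N_ring = 28 + 2·11 = 50
Stage 1: 28(ω_s−ω_c) = −50(ω_r−ω_c),  ω_r=0, ω_s=1
Stage 1: 28(1−ω_c) = −50(0−ω_c)  ⇒  78ω_c = 28  ⇒  ω_c = 14/39
  ⇒ ω_c¹/ω_s¹ = 14/39
Stage 2: N_ring = 29 + 2·24 = 77
Stage 2: 29(ω_s−ω_c) = −77(ω_r−ω_c),  ω_r=0, ω_s=1
Stage 2: 29(1−ω_c) = −77(0−ω_c)  ⇒  106ω_c = 29  ⇒  ω_c = 29/106
  ⇒ ω_c²/ω_s² = 29/106
Coupling ω_s² = ω_c¹ ⇒ overall = 14/39 × 29/106 = 203/2067

203/2067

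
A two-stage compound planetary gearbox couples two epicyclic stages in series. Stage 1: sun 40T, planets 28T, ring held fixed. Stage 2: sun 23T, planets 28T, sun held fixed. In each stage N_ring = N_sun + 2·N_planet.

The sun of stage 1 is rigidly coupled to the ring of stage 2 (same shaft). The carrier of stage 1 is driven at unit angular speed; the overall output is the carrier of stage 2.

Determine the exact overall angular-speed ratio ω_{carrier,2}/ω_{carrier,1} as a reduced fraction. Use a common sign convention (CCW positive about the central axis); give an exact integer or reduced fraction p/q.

79/30

Stage 1: N_ring = 40 + 2·28 = 96
Stage 1: 40(ω_s−ω_c) = −96(ω_r−ω_c),  ω_r=0, ω_c=1
Stage 1: ω_s = 1 − (96/40)(0−1) = 17/5
  ⇒ ω_s¹/ω_c¹ = 17/5
Stage 2: N_ring = 23 + 2·28 = 79
Stage 2: 23(ω_s−ω_c) = −79(ω_r−ω_c),  ω_s=0, ω_r=1
Stage 2: 23(0−ω_c) = −79(1−ω_c)  ⇒  102ω_c = 79  ⇒  ω_c = 79/102
  ⇒ ω_c²/ω_r² = 79/102
Coupling ω_r² = ω_s¹ ⇒ overall = 17/5 × 79/102 = 79/30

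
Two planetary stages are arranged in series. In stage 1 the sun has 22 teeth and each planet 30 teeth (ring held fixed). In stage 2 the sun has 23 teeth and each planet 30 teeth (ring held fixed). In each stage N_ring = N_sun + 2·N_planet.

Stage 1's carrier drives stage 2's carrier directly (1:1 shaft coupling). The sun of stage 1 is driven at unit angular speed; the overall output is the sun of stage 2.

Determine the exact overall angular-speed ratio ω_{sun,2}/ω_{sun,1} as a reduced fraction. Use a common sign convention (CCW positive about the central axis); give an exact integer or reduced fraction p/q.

Stage 1: N_ring = 22 + 2·30 = 82
Stage 1: 22(ω_s−ω_c) = −82(ω_r−ω_c),  ω_r=0, ω_s=1
Stage 1: 22(1−ω_c) = −82(0−ω_c)  ⇒  104ω_c = 22  ⇒  ω_c = 11/52
  ⇒ ω_c¹/ω_s¹ = 11/52
Stage 2: N_ring = 23 + 2·30 = 83
Stage 2: 23(ω_s−ω_c) = −83(ω_r−ω_c),  ω_r=0, ω_c=1
Stage 2: ω_s = 1 − (83/23)(0−1) = 106/23
  ⇒ ω_s²/ω_c² = 106/23
Coupling ω_c² = ω_c¹ ⇒ overall = 11/52 × 106/23 = 583/598

583/598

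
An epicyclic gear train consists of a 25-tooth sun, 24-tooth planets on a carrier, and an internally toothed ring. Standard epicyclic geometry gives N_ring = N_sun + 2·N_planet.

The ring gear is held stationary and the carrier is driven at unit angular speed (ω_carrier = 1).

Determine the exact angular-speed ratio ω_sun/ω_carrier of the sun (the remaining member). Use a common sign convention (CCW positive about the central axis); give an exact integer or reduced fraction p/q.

98/25

N_ring = 25 + 2·24 = 73
25(ω_s−ω_c) = −73(ω_r−ω_c),  ω_r=0, ω_c=1
ω_s = 1 − (73/25)(0−1) = 98/25
ω_s/ω_c = 98/25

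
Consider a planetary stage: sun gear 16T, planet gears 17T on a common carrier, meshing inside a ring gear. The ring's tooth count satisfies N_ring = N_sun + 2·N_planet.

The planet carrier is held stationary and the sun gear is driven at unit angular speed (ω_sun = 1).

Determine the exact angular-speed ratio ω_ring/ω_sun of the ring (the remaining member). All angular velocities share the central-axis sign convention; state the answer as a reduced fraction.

N_ring = 16 + 2·17 = 50
16(ω_s−ω_c) = −50(ω_r−ω_c),  ω_c=0, ω_s=1
ω_r = 0 − (16/50)(1−0) = -8/25
ω_r/ω_s = -8/25

-8/25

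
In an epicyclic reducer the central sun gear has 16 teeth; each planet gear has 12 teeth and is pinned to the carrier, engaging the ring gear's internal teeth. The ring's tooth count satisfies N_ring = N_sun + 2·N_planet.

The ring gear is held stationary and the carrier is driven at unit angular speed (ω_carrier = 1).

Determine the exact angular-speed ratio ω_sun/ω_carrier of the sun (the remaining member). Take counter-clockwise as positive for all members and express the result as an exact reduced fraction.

7/2

N_ring = 16 + 2·12 = 40
16(ω_s−ω_c) = −40(ω_r−ω_c),  ω_r=0, ω_c=1
ω_s = 1 − (40/16)(0−1) = 7/2
ω_s/ω_c = 7/2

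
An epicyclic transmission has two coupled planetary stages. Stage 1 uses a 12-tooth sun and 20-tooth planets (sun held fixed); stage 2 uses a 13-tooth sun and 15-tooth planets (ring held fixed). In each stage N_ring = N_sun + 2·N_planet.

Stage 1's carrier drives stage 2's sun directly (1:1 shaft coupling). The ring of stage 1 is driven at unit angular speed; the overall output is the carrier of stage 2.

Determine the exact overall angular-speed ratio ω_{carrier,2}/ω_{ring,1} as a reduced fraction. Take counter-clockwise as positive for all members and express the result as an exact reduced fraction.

169/896

Stage 1: N_ring = 12 + 2·20 = 52
Stage 1: 12(ω_s−ω_c) = −52(ω_r−ω_c),  ω_s=0, ω_r=1
Stage 1: 12(0−ω_c) = −52(1−ω_c)  ⇒  64ω_c = 52  ⇒  ω_c = 13/16
  ⇒ ω_c¹/ω_r¹ = 13/16
Stage 2: N_ring = 13 + 2·15 = 43
Stage 2: 13(ω_s−ω_c) = −43(ω_r−ω_c),  ω_r=0, ω_s=1
Stage 2: 13(1−ω_c) = −43(0−ω_c)  ⇒  56ω_c = 13  ⇒  ω_c = 13/56
  ⇒ ω_c²/ω_s² = 13/56
Coupling ω_s² = ω_c¹ ⇒ overall = 13/16 × 13/56 = 169/896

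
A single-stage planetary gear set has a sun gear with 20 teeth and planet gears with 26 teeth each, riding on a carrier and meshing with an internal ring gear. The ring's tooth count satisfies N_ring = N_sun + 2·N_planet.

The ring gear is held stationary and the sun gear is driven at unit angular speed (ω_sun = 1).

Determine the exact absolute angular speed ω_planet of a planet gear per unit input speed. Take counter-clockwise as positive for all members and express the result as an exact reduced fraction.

-5/13

N_ring = 20 + 2·26 = 72
20(ω_s−ω_c) = −72(ω_r−ω_c),  ω_r=0, ω_s=1
20(1−ω_c) = −72(0−ω_c)  ⇒  92ω_c = 20  ⇒  ω_c = 5/23
sun–planet: 20·(1−5/23) = −26·(ω_p−ω_c)  ⇒  ω_p−ω_c = −(20/26)·(18/23) = -180/299
ω_p = 5/23 − 180/299 = -5/13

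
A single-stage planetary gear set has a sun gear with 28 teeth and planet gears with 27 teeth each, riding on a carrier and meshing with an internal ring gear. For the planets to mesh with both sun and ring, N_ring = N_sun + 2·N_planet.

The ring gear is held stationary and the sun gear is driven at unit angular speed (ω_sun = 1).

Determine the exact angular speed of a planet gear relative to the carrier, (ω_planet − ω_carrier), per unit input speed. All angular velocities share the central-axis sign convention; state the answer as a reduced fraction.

-1148/1485

N_ring = 28 + 2·27 = 82
28(ω_s−ω_c) = −82(ω_r−ω_c),  ω_r=0, ω_s=1
28(1−ω_c) = −82(0−ω_c)  ⇒  110ω_c = 28  ⇒  ω_c = 14/55
sun–planet: 28·(1−14/55) = −27·(ω_p−ω_c)  ⇒  ω_p−ω_c = −(28/27)·(41/55) = -1148/1485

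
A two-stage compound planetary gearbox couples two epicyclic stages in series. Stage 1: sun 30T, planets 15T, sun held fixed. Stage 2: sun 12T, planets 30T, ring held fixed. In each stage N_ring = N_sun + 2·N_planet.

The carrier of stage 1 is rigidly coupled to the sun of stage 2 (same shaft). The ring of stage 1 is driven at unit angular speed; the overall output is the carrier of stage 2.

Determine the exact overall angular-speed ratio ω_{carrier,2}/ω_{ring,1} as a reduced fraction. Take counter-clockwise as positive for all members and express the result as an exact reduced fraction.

2/21

Stage 1: N_ring = 30 + 2·15 = 60
Stage 1: 30(ω_s−ω_c) = −60(ω_r−ω_c),  ω_s=0, ω_r=1
Stage 1: 30(0−ω_c) = −60(1−ω_c)  ⇒  90ω_c = 60  ⇒  ω_c = 2/3
  ⇒ ω_c¹/ω_r¹ = 2/3
Stage 2: N_ring = 12 + 2·30 = 72
Stage 2: 12(ω_s−ω_c) = −72(ω_r−ω_c),  ω_r=0, ω_s=1
Stage 2: 12(1−ω_c) = −72(0−ω_c)  ⇒  84ω_c = 12  ⇒  ω_c = 1/7
  ⇒ ω_c²/ω_s² = 1/7
Coupling ω_s² = ω_c¹ ⇒ overall = 2/3 × 1/7 = 2/21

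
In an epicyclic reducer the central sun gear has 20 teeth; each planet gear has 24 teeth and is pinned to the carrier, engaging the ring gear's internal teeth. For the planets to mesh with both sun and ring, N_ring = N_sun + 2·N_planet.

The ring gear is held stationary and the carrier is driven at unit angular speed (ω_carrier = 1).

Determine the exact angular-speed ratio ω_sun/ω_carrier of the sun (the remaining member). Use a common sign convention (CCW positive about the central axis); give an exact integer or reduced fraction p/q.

22/5

N_ring = 20 + 2·24 = 68
20(ω_s−ω_c) = −68(ω_r−ω_c),  ω_r=0, ω_c=1
ω_s = 1 − (68/20)(0−1) = 22/5
ω_s/ω_c = 22/5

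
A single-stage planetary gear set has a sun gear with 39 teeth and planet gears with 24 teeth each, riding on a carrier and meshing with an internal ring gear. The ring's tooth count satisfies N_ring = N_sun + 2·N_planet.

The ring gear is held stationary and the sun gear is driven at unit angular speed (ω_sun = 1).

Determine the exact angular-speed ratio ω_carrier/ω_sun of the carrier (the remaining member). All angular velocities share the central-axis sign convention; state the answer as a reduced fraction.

N_ring = 39 + 2·24 = 87
39(ω_s−ω_c) = −87(ω_r−ω_c),  ω_r=0, ω_s=1
39(1−ω_c) = −87(0−ω_c)  ⇒  126ω_c = 39  ⇒  ω_c = 13/42
ω_c/ω_s = 13/42

13/42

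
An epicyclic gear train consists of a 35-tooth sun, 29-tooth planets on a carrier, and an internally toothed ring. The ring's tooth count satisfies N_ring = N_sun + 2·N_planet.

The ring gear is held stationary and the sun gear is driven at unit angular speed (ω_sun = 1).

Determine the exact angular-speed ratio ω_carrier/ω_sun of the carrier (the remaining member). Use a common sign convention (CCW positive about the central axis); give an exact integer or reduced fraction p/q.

35/128

N_ring = 35 + 2·29 = 93
35(ω_s−ω_c) = −93(ω_r−ω_c),  ω_r=0, ω_s=1
35(1−ω_c) = −93(0−ω_c)  ⇒  128ω_c = 35  ⇒  ω_c = 35/128
ω_c/ω_s = 35/128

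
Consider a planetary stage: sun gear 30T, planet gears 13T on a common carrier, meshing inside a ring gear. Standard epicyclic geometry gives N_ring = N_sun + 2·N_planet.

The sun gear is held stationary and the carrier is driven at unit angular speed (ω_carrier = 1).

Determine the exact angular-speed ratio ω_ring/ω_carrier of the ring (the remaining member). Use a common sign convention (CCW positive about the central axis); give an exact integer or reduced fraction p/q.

N_ring = 30 + 2·13 = 56
30(ω_s−ω_c) = −56(ω_r−ω_c),  ω_s=0, ω_c=1
ω_r = 1 − (30/56)(0−1) = 43/28
ω_r/ω_c = 43/28

43/28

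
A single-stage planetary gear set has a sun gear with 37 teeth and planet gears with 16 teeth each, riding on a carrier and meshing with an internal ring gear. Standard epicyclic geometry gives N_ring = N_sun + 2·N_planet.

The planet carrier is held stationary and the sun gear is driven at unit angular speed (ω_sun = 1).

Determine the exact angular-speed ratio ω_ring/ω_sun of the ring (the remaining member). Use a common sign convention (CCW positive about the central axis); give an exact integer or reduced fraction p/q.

N_ring = 37 + 2·16 = 69
37(ω_s−ω_c) = −69(ω_r−ω_c),  ω_c=0, ω_s=1
ω_r = 0 − (37/69)(1−0) = -37/69
ω_r/ω_s = -37/69

-37/69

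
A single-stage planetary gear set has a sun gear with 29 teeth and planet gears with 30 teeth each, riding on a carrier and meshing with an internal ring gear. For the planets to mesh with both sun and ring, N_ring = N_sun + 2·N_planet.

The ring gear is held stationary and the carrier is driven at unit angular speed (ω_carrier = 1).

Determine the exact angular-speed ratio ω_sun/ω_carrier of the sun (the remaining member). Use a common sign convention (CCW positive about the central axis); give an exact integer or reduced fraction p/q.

N_ring = 29 + 2·30 = 89
29(ω_s−ω_c) = −89(ω_r−ω_c),  ω_r=0, ω_c=1
ω_s = 1 − (89/29)(0−1) = 118/29
ω_s/ω_c = 118/29

118/29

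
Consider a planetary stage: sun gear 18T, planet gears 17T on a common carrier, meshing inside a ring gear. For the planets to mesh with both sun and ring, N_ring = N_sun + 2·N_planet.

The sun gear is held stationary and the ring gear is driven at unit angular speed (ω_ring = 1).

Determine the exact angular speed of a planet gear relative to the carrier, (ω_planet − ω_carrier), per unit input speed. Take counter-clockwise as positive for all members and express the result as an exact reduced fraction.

N_ring = 18 + 2·17 = 52
18(ω_s−ω_c) = −52(ω_r−ω_c),  ω_s=0, ω_r=1
18(0−ω_c) = −52(1−ω_c)  ⇒  70ω_c = 52  ⇒  ω_c = 26/35
sun–planet: 18·(0−26/35) = −17·(ω_p−ω_c)  ⇒  ω_p−ω_c = −(18/17)·(-26/35) = 468/595

468/595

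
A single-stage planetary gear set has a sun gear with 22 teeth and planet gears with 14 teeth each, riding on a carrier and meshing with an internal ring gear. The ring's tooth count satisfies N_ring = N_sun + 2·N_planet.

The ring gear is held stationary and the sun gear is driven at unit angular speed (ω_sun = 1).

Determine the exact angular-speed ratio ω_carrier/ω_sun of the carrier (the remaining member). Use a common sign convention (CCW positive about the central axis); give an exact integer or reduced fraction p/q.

N_ring = 22 + 2·14 = 50
22(ω_s−ω_c) = −50(ω_r−ω_c),  ω_r=0, ω_s=1
22(1−ω_c) = −50(0−ω_c)  ⇒  72ω_c = 22  ⇒  ω_c = 11/36
ω_c/ω_s = 11/36

11/36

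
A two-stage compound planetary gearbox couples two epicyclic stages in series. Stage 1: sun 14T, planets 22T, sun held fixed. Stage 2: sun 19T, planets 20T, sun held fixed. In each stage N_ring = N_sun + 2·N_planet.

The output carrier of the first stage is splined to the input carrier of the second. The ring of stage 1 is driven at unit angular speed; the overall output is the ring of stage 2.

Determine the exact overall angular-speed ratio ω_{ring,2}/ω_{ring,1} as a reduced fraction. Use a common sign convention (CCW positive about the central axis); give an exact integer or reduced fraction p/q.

Stage 1: N_ring = 14 + 2·22 = 58
Stage 1: 14(ω_s−ω_c) = −58(ω_r−ω_c),  ω_s=0, ω_r=1
Stage 1: 14(0−ω_c) = −58(1−ω_c)  ⇒  72ω_c = 58  ⇒  ω_c = 29/36
  ⇒ ω_c¹/ω_r¹ = 29/36
Stage 2: N_ring = 19 + 2·20 = 59
Stage 2: 19(ω_s−ω_c) = −59(ω_r−ω_c),  ω_s=0, ω_c=1
Stage 2: ω_r = 1 − (19/59)(0−1) = 78/59
  ⇒ ω_r²/ω_c² = 78/59
Coupling ω_c² = ω_c¹ ⇒ overall = 29/36 × 78/59 = 377/354

377/354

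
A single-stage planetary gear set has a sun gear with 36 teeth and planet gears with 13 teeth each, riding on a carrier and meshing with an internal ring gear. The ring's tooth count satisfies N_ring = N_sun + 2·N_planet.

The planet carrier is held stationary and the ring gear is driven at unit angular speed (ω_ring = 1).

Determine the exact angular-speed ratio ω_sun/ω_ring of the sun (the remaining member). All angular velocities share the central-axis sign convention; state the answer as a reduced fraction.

-31/18

N_ring = 36 + 2·13 = 62
36(ω_s−ω_c) = −62(ω_r−ω_c),  ω_c=0, ω_r=1
ω_s = 0 − (62/36)(1−0) = -31/18
ω_s/ω_r = -31/18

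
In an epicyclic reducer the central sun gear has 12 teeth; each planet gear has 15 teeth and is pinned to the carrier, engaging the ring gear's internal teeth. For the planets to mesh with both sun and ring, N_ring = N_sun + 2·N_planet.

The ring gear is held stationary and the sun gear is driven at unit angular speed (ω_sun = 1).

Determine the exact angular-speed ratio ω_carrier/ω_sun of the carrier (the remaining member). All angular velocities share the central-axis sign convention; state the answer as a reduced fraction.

2/9

N_ring = 12 + 2·15 = 42
12(ω_s−ω_c) = −42(ω_r−ω_c),  ω_r=0, ω_s=1
12(1−ω_c) = −42(0−ω_c)  ⇒  54ω_c = 12  ⇒  ω_c = 2/9
ω_c/ω_s = 2/9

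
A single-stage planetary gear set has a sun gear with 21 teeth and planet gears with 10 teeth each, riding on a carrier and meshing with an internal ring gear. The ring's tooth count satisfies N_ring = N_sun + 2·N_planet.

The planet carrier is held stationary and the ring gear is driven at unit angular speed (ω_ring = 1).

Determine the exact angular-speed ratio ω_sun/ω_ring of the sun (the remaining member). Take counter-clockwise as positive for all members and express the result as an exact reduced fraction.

-41/21

N_ring = 21 + 2·10 = 41
21(ω_s−ω_c) = −41(ω_r−ω_c),  ω_c=0, ω_r=1
ω_s = 0 − (41/21)(1−0) = -41/21
ω_s/ω_r = -41/21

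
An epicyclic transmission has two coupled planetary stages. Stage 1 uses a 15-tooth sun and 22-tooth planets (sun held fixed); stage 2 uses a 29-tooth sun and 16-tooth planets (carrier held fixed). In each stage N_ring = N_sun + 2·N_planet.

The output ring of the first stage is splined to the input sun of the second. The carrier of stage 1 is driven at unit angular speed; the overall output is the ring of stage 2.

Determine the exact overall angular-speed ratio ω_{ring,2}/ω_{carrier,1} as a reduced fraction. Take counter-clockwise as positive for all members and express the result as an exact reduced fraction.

-2146/3599

Stage 1: N_ring = 15 + 2·22 = 59
Stage 1: 15(ω_s−ω_c) = −59(ω_r−ω_c),  ω_s=0, ω_c=1
Stage 1: ω_r = 1 − (15/59)(0−1) = 74/59
  ⇒ ω_r¹/ω_c¹ = 74/59
Stage 2: N_ring = 29 + 2·16 = 61
Stage 2: 29(ω_s−ω_c) = −61(ω_r−ω_c),  ω_c=0, ω_s=1
Stage 2: ω_r = 0 − (29/61)(1−0) = -29/61
  ⇒ ω_r²/ω_s² = -29/61
Coupling ω_s² = ω_r¹ ⇒ overall = 74/59 × -29/61 = -2146/3599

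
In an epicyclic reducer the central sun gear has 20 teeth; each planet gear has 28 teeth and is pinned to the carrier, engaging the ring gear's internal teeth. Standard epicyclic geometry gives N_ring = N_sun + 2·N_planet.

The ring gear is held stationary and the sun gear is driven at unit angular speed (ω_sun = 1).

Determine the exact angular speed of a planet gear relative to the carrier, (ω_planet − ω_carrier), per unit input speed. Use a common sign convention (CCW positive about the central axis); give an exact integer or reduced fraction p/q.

-95/168

N_ring = 20 + 2·28 = 76
20(ω_s−ω_c) = −76(ω_r−ω_c),  ω_r=0, ω_s=1
20(1−ω_c) = −76(0−ω_c)  ⇒  96ω_c = 20  ⇒  ω_c = 5/24
sun–planet: 20·(1−5/24) = −28·(ω_p−ω_c)  ⇒  ω_p−ω_c = −(20/28)·(19/24) = -95/168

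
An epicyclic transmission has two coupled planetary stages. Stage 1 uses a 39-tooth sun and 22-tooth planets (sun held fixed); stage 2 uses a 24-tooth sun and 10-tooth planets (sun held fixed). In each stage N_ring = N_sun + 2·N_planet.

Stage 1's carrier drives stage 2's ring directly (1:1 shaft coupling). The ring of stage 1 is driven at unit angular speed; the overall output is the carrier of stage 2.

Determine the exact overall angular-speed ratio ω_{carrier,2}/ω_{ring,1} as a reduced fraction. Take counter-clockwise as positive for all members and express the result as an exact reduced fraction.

Stage 1: N_ring = 39 + 2·22 = 83
Stage 1: 39(ω_s−ω_c) = −83(ω_r−ω_c),  ω_s=0, ω_r=1
Stage 1: 39(0−ω_c) = −83(1−ω_c)  ⇒  122ω_c = 83  ⇒  ω_c = 83/122
  ⇒ ω_c¹/ω_r¹ = 83/122
Stage 2: N_ring = 24 + 2·10 = 44
Stage 2: 24(ω_s−ω_c) = −44(ω_r−ω_c),  ω_s=0, ω_r=1
Stage 2: 24(0−ω_c) = −44(1−ω_c)  ⇒  68ω_c = 44  ⇒  ω_c = 11/17
  ⇒ ω_c²/ω_r² = 11/17
Coupling ω_r² = ω_c¹ ⇒ overall = 83/122 × 11/17 = 913/2074

913/2074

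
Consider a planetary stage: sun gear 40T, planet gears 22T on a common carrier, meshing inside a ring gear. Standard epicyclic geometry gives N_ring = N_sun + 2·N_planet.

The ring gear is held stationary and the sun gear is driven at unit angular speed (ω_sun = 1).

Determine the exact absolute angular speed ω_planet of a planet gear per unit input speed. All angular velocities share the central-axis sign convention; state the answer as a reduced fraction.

N_ring = 40 + 2·22 = 84
40(ω_s−ω_c) = −84(ω_r−ω_c),  ω_r=0, ω_s=1
40(1−ω_c) = −84(0−ω_c)  ⇒  124ω_c = 40  ⇒  ω_c = 10/31
sun–planet: 40·(1−10/31) = −22·(ω_p−ω_c)  ⇒  ω_p−ω_c = −(40/22)·(21/31) = -420/341
ω_p = 10/31 − 420/341 = -10/11

-10/11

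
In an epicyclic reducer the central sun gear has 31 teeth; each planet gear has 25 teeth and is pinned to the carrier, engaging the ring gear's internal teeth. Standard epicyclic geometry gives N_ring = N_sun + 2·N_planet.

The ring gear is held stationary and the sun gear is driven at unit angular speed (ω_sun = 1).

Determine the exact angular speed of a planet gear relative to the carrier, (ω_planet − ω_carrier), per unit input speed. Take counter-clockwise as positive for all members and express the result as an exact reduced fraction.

N_ring = 31 + 2·25 = 81
31(ω_s−ω_c) = −81(ω_r−ω_c),  ω_r=0, ω_s=1
31(1−ω_c) = −81(0−ω_c)  ⇒  112ω_c = 31  ⇒  ω_c = 31/112
sun–planet: 31·(1−31/112) = −25·(ω_p−ω_c)  ⇒  ω_p−ω_c = −(31/25)·(81/112) = -2511/2800

-2511/2800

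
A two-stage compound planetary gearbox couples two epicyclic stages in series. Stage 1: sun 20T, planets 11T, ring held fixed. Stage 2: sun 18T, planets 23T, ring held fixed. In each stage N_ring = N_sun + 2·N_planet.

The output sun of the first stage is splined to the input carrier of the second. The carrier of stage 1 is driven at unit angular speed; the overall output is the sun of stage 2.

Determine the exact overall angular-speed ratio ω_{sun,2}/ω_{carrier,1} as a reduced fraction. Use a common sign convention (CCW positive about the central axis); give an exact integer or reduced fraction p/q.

1271/90

Stage 1: N_ring = 20 + 2·11 = 42
Stage 1: 20(ω_s−ω_c) = −42(ω_r−ω_c),  ω_r=0, ω_c=1
Stage 1: ω_s = 1 − (42/20)(0−1) = 31/10
  ⇒ ω_s¹/ω_c¹ = 31/10
Stage 2: N_ring = 18 + 2·23 = 64
Stage 2: 18(ω_s−ω_c) = −64(ω_r−ω_c),  ω_r=0, ω_c=1
Stage 2: ω_s = 1 − (64/18)(0−1) = 41/9
  ⇒ ω_s²/ω_c² = 41/9
Coupling ω_c² = ω_s¹ ⇒ overall = 31/10 × 41/9 = 1271/90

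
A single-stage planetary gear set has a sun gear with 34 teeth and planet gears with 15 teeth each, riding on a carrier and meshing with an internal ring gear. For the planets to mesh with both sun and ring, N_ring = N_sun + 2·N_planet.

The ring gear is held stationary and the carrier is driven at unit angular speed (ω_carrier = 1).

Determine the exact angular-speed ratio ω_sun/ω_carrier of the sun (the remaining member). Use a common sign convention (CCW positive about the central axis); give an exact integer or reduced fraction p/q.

49/17

N_ring = 34 + 2·15 = 64
34(ω_s−ω_c) = −64(ω_r−ω_c),  ω_r=0, ω_c=1
ω_s = 1 − (64/34)(0−1) = 49/17
ω_s/ω_c = 49/17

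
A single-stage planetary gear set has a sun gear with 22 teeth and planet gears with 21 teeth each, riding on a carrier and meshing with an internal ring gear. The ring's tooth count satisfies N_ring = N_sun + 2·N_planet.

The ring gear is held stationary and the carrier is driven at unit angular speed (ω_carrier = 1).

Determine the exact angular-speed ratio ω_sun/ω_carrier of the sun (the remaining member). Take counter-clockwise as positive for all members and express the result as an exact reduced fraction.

N_ring = 22 + 2·21 = 64
22(ω_s−ω_c) = −64(ω_r−ω_c),  ω_r=0, ω_c=1
ω_s = 1 − (64/22)(0−1) = 43/11
ω_s/ω_c = 43/11

43/11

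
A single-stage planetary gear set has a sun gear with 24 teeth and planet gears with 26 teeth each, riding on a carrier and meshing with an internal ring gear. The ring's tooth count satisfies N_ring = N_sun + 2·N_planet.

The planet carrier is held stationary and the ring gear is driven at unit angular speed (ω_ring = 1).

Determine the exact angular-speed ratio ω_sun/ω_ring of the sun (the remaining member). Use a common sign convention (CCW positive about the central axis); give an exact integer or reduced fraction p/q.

N_ring = 24 + 2·26 = 76
24(ω_s−ω_c) = −76(ω_r−ω_c),  ω_c=0, ω_r=1
ω_s = 0 − (76/24)(1−0) = -19/6
ω_s/ω_r = -19/6

-19/6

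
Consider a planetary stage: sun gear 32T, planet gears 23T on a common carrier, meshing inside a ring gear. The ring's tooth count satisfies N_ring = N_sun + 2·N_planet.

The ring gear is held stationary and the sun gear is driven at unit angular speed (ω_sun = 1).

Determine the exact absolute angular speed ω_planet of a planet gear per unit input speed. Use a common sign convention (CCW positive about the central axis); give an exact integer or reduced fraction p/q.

-16/23

N_ring = 32 + 2·23 = 78
32(ω_s−ω_c) = −78(ω_r−ω_c),  ω_r=0, ω_s=1
32(1−ω_c) = −78(0−ω_c)  ⇒  110ω_c = 32  ⇒  ω_c = 16/55
sun–planet: 32·(1−16/55) = −23·(ω_p−ω_c)  ⇒  ω_p−ω_c = −(32/23)·(39/55) = -1248/1265
ω_p = 16/55 − 1248/1265 = -16/23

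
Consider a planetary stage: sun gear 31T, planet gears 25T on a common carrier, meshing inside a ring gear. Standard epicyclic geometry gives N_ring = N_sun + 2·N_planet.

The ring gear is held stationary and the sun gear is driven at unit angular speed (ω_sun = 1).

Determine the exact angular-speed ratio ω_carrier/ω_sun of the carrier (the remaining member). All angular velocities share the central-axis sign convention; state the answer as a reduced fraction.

N_ring = 31 + 2·25 = 81
31(ω_s−ω_c) = −81(ω_r−ω_c),  ω_r=0, ω_s=1
31(1−ω_c) = −81(0−ω_c)  ⇒  112ω_c = 31  ⇒  ω_c = 31/112
ω_c/ω_s = 31/112

31/112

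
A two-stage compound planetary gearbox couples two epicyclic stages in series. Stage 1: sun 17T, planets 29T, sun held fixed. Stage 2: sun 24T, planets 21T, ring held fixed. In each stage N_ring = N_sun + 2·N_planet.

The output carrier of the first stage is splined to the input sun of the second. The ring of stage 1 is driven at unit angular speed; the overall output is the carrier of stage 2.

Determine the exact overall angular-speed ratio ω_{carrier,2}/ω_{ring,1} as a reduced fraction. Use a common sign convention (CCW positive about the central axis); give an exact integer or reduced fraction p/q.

5/23

Stage 1: N_ring = 17 + 2·29 = 75
Stage 1: 17(ω_s−ω_c) = −75(ω_r−ω_c),  ω_s=0, ω_r=1
Stage 1: 17(0−ω_c) = −75(1−ω_c)  ⇒  92ω_c = 75  ⇒  ω_c = 75/92
  ⇒ ω_c¹/ω_r¹ = 75/92
Stage 2: N_ring = 24 + 2·21 = 66
Stage 2: 24(ω_s−ω_c) = −66(ω_r−ω_c),  ω_r=0, ω_s=1
Stage 2: 24(1−ω_c) = −66(0−ω_c)  ⇒  90ω_c = 24  ⇒  ω_c = 4/15
  ⇒ ω_c²/ω_s² = 4/15
Coupling ω_s² = ω_c¹ ⇒ overall = 75/92 × 4/15 = 5/23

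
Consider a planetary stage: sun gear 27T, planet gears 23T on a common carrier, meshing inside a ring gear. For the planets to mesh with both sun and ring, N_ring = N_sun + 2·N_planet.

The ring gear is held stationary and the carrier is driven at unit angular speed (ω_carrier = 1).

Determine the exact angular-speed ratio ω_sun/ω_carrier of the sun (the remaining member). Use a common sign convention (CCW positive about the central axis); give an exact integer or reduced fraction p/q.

N_ring = 27 + 2·23 = 73
27(ω_s−ω_c) = −73(ω_r−ω_c),  ω_r=0, ω_c=1
ω_s = 1 − (73/27)(0−1) = 100/27
ω_s/ω_c = 100/27

100/27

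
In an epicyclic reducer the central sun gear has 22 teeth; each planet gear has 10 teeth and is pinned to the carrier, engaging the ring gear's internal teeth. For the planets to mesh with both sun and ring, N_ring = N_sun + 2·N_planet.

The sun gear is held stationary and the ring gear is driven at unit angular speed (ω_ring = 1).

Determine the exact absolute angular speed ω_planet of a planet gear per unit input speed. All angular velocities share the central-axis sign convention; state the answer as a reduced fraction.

N_ring = 22 + 2·10 = 42
22(ω_s−ω_c) = −42(ω_r−ω_c),  ω_s=0, ω_r=1
22(0−ω_c) = −42(1−ω_c)  ⇒  64ω_c = 42  ⇒  ω_c = 21/32
sun–planet: 22·(0−21/32) = −10·(ω_p−ω_c)  ⇒  ω_p−ω_c = −(22/10)·(-21/32) = 231/160
ω_p = 21/32 + 231/160 = 21/10

21/10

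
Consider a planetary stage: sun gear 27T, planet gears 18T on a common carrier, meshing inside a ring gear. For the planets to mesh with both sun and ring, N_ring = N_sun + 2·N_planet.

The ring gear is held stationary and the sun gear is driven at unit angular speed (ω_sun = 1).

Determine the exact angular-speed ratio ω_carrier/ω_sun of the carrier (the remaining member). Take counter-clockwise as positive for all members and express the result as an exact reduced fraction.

N_ring = 27 + 2·18 = 63
27(ω_s−ω_c) = −63(ω_r−ω_c),  ω_r=0, ω_s=1
27(1−ω_c) = −63(0−ω_c)  ⇒  90ω_c = 27  ⇒  ω_c = 3/10
ω_c/ω_s = 3/10

3/10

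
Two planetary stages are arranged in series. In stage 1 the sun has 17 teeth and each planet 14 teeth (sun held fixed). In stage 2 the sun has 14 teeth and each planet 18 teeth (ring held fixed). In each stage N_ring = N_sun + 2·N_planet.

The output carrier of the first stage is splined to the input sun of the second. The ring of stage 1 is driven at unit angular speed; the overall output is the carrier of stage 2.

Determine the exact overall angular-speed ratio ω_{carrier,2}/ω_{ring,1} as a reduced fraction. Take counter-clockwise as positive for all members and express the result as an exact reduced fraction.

315/1984

Stage 1: N_ring = 17 + 2·14 = 45
Stage 1: 17(ω_s−ω_c) = −45(ω_r−ω_c),  ω_s=0, ω_r=1
Stage 1: 17(0−ω_c) = −45(1−ω_c)  ⇒  62ω_c = 45  ⇒  ω_c = 45/62
  ⇒ ω_c¹/ω_r¹ = 45/62
Stage 2: N_ring = 14 + 2·18 = 50
Stage 2: 14(ω_s−ω_c) = −50(ω_r−ω_c),  ω_r=0, ω_s=1
Stage 2: 14(1−ω_c) = −50(0−ω_c)  ⇒  64ω_c = 14  ⇒  ω_c = 7/32
  ⇒ ω_c²/ω_s² = 7/32
Coupling ω_s² = ω_c¹ ⇒ overall = 45/62 × 7/32 = 315/1984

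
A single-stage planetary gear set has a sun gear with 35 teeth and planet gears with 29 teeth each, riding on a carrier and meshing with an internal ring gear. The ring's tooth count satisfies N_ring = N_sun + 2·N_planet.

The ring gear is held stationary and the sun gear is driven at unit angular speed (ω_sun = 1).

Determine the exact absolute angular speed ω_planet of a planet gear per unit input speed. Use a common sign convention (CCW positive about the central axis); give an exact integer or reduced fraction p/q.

-35/58

N_ring = 35 + 2·29 = 93
35(ω_s−ω_c) = −93(ω_r−ω_c),  ω_r=0, ω_s=1
35(1−ω_c) = −93(0−ω_c)  ⇒  128ω_c = 35  ⇒  ω_c = 35/128
sun–planet: 35·(1−35/128) = −29·(ω_p−ω_c)  ⇒  ω_p−ω_c = −(35/29)·(93/128) = -3255/3712
ω_p = 35/128 − 3255/3712 = -35/58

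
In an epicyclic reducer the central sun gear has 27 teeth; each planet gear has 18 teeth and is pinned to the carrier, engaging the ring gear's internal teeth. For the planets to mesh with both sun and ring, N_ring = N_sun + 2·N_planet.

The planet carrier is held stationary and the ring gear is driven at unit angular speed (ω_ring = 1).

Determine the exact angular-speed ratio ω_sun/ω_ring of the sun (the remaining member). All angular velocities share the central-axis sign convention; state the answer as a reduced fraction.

-7/3

N_ring = 27 + 2·18 = 63
27(ω_s−ω_c) = −63(ω_r−ω_c),  ω_c=0, ω_r=1
ω_s = 0 − (63/27)(1−0) = -7/3
ω_s/ω_r = -7/3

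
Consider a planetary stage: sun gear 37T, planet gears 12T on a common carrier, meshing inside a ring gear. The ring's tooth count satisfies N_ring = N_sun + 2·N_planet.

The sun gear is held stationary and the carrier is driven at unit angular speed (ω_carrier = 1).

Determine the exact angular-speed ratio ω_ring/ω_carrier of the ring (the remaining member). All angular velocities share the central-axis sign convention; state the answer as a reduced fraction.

98/61

N_ring = 37 + 2·12 = 61
37(ω_s−ω_c) = −61(ω_r−ω_c),  ω_s=0, ω_c=1
ω_r = 1 − (37/61)(0−1) = 98/61
ω_r/ω_c = 98/61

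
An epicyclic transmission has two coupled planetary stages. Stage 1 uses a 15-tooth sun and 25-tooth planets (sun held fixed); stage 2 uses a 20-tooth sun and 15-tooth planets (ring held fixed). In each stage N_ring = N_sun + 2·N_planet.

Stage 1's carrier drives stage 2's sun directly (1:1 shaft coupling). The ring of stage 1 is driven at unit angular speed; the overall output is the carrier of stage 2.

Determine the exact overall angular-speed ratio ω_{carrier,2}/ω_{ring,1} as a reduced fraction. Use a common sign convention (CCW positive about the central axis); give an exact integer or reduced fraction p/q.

13/56

Stage 1: N_ring = 15 + 2·25 = 65
Stage 1: 15(ω_s−ω_c) = −65(ω_r−ω_c),  ω_s=0, ω_r=1
Stage 1: 15(0−ω_c) = −65(1−ω_c)  ⇒  80ω_c = 65  ⇒  ω_c = 13/16
  ⇒ ω_c¹/ω_r¹ = 13/16
Stage 2: N_ring = 20 + 2·15 = 50
Stage 2: 20(ω_s−ω_c) = −50(ω_r−ω_c),  ω_r=0, ω_s=1
Stage 2: 20(1−ω_c) = −50(0−ω_c)  ⇒  70ω_c = 20  ⇒  ω_c = 2/7
  ⇒ ω_c²/ω_s² = 2/7
Coupling ω_s² = ω_c¹ ⇒ overall = 13/16 × 2/7 = 13/56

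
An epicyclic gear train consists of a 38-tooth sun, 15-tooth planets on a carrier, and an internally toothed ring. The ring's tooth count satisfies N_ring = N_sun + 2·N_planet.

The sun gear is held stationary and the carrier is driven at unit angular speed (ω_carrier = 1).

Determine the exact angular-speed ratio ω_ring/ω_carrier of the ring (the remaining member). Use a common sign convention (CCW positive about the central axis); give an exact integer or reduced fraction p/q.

53/34

N_ring = 38 + 2·15 = 68
38(ω_s−ω_c) = −68(ω_r−ω_c),  ω_s=0, ω_c=1
ω_r = 1 − (38/68)(0−1) = 53/34
ω_r/ω_c = 53/34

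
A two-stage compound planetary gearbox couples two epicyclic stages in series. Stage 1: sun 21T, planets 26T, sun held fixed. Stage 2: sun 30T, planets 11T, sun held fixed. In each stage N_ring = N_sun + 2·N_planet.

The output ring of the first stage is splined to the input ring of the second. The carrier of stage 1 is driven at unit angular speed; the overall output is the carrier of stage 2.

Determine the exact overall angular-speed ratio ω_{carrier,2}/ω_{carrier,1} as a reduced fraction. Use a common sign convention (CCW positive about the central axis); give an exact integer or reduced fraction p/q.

2444/2993

Stage 1: N_ring = 21 + 2·26 = 73
Stage 1: 21(ω_s−ω_c) = −73(ω_r−ω_c),  ω_s=0, ω_c=1
Stage 1: ω_r = 1 − (21/73)(0−1) = 94/73
  ⇒ ω_r¹/ω_c¹ = 94/73
Stage 2: N_ring = 30 + 2·11 = 52
Stage 2: 30(ω_s−ω_c) = −52(ω_r−ω_c),  ω_s=0, ω_r=1
Stage 2: 30(0−ω_c) = −52(1−ω_c)  ⇒  82ω_c = 52  ⇒  ω_c = 26/41
  ⇒ ω_c²/ω_r² = 26/41
Coupling ω_r² = ω_r¹ ⇒ overall = 94/73 × 26/41 = 2444/2993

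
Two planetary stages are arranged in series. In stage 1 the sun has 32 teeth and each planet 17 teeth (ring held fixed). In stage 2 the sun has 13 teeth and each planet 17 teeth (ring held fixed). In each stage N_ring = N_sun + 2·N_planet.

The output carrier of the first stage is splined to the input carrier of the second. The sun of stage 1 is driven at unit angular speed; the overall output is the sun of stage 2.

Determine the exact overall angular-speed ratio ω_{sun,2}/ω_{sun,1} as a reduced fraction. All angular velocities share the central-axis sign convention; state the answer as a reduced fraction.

960/637

Stage 1: N_ring = 32 + 2·17 = 66
Stage 1: 32(ω_s−ω_c) = −66(ω_r−ω_c),  ω_r=0, ω_s=1
Stage 1: 32(1−ω_c) = −66(0−ω_c)  ⇒  98ω_c = 32  ⇒  ω_c = 16/49
  ⇒ ω_c¹/ω_s¹ = 16/49
Stage 2: N_ring = 13 + 2·17 = 47
Stage 2: 13(ω_s−ω_c) = −47(ω_r−ω_c),  ω_r=0, ω_c=1
Stage 2: ω_s = 1 − (47/13)(0−1) = 60/13
  ⇒ ω_s²/ω_c² = 60/13
Coupling ω_c² = ω_c¹ ⇒ overall = 16/49 × 60/13 = 960/637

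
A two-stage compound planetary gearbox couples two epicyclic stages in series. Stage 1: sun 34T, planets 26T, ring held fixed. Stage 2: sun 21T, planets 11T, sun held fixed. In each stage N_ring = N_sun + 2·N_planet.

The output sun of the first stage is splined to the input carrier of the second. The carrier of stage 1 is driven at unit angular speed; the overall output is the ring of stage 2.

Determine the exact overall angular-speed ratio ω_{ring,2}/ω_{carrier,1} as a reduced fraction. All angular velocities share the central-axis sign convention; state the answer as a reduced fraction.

Stage 1: N_ring = 34 + 2·26 = 86
Stage 1: 34(ω_s−ω_c) = −86(ω_r−ω_c),  ω_r=0, ω_c=1
Stage 1: ω_s = 1 − (86/34)(0−1) = 60/17
  ⇒ ω_s¹/ω_c¹ = 60/17
Stage 2: N_ring = 21 + 2·11 = 43
Stage 2: 21(ω_s−ω_c) = −43(ω_r−ω_c),  ω_s=0, ω_c=1
Stage 2: ω_r = 1 − (21/43)(0−1) = 64/43
  ⇒ ω_r²/ω_c² = 64/43
Coupling ω_c² = ω_s¹ ⇒ overall = 60/17 × 64/43 = 3840/731

3840/731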